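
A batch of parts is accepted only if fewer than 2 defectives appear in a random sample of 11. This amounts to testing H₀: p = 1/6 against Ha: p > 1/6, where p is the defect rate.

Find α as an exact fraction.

12909191/22674816

Under H₀, X ~ Binomial(11, 1/6); the Type I error rate is P(X ≥ 2).
Via the complement, α = 1 − Σ_{j=0}^{1} C(11,j)(1/6)^j(5/6)^{11-j} = 12909191/22674816.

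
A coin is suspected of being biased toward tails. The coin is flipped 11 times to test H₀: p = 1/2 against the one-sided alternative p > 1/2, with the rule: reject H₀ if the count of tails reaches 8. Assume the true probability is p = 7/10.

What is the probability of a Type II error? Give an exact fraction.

1076094153/2500000000

Under the alternative p = 7/10, Y ~ Binomial(11, 7/10); β is the probability the test does not reject, P(Y < 8).
Equivalently, β = 1 − P(Y ≥ 8) = 1076094153/2500000000.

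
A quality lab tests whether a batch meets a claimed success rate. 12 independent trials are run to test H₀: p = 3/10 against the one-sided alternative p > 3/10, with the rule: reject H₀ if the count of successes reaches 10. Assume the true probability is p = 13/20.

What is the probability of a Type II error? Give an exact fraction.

Under the alternative p = 13/20, X ~ Binomial(12, 13/20); β is the probability the test does not reject, P(X < 10).
Adding the binomial probabilities P(X=0)+…+P(X=9) at p = 13/20 gives 695265215827749/819200000000000.

695265215827749/819200000000000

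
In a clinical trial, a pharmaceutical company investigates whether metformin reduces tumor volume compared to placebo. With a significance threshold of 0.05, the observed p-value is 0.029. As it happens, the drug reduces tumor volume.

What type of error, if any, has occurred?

No error — this is a correct decision.

The conventional null hypothesis is that the drug has no effect on tumor volume.
Since p = 0.029 < α = 0.05, H₀ is rejected.
H₀ is false (actually the drug reduces tumor volume).
The decision matches the true state — no error.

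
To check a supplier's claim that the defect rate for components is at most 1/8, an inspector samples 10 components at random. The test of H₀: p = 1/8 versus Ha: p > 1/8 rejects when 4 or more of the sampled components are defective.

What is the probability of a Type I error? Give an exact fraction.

7372325/268435456

The significance level is the probability, assuming p = 1/8, of seeing 4 or more defectives in 10 draws.
α = 1 − P(S ≤ 3) = 1 − 261063131/268435456 = 7372325/268435456.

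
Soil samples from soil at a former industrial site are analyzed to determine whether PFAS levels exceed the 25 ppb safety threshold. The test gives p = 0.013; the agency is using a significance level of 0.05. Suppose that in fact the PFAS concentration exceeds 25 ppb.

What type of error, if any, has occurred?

The conventional null hypothesis is that the PFAS concentration is at or below 25 ppb (safe).
Since p = 0.013 < α = 0.05, H₀ is rejected.
H₀ is false (actually the PFAS concentration exceeds 25 ppb).
The decision matches the true state — no error.

No error — this is a correct decision.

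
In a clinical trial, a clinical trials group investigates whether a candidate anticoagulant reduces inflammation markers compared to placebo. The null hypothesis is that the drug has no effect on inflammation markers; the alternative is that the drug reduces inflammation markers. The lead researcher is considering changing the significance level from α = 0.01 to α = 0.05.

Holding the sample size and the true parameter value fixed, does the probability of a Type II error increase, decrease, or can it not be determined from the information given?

Relaxing α lowers the evidence threshold; under Ha, outcomes that previously fell short now trigger rejection.

It decreases.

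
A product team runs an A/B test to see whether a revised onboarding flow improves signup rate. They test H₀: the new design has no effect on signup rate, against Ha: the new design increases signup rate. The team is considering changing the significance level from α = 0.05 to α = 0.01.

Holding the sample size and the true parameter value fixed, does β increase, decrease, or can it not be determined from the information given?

It increases.

Lowering α raises the bar for rejection; under Ha, the test now fails to reject on outcomes it previously would have rejected.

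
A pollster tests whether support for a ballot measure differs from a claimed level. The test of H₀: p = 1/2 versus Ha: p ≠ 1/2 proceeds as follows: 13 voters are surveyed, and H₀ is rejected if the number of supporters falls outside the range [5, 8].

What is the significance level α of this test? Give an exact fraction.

Under H₀, Y ~ Binomial(13, 1/2); α is the probability of landing in either tail, P(Y ≤ 4) + P(Y ≥ 9).
The two tails are symmetric, so α = 2·(1 + 13 + 78 + 286 + 715)/2^13 = 2186/8192 = 1093/4096.

1093/4096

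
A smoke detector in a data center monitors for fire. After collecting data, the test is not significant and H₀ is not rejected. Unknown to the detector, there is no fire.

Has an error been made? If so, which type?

The conventional null hypothesis here is that there is no fire.
The test retained a true H₀ — the decision matches the true state.

No error (correct decision).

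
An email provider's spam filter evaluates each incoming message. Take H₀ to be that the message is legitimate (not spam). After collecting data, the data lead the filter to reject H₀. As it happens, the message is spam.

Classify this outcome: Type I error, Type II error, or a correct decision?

The test rejected a false H₀ — the decision matches the true state.

No error — this is a correct decision.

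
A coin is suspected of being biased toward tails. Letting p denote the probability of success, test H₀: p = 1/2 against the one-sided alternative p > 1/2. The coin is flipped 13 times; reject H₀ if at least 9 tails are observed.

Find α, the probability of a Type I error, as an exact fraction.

1093/8192

The Type I error probability is α = P(Y ≥ 9) computed under H₀, where Y ~ Binomial(13, 1/2).
Summing the upper tail: (715 + 286 + 78 + 13 + 1) / 2^13 = 1093/8192.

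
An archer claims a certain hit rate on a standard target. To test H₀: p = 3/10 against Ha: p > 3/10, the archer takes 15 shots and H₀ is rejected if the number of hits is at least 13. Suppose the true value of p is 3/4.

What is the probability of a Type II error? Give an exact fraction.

820244467/1073741824

A Type II error is failing to reject when Ha holds: with p = 3/4, β = P(S ≤ 12).
Adding the binomial probabilities P(S=0)+…+P(S=12) at p = 3/4 gives 820244467/1073741824.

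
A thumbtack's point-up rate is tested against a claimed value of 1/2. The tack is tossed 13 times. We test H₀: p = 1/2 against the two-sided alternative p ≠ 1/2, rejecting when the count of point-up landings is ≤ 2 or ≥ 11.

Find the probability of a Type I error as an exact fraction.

α = P(S ≤ 2 or S ≥ 11 | p = 1/2), S ~ Binomial(13, 1/2).
By symmetry, α = 2·P(S ≤ 2) = 2·(1 + 13 + 78)/8192 = 184/8192 = 23/1024.

23/1024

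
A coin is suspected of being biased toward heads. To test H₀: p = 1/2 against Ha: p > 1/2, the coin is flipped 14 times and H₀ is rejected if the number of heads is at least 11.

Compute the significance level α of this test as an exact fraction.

Under H₀, X ~ Binomial(14, 1/2), and α = P(X ≥ 11).
P(X ≥ 11) = [C(14,11) + C(14,12) + C(14,13) + C(14,14)] / 2^14 = (364 + 91 + 14 + 1) / 16384 = 470/16384 = 235/8192.

235/8192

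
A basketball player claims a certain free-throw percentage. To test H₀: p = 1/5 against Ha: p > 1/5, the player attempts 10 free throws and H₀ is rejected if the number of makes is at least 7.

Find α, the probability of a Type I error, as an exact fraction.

α = P(reject H₀ | H₀ true) = P(K ≥ 7 | p = 1/5), with K ~ Binomial(10, 1/5).
Summing C(10,j)(1/5)^j(4/5)^{10−j} for j = 7,…,10 gives 8441/9765625.

8441/9765625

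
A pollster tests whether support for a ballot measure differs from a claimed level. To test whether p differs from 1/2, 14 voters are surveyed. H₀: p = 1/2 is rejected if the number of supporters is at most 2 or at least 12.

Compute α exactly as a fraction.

53/4096

The significance level is the null-hypothesis probability of the rejection region {≤2} ∪ {≥12}.
By symmetry, α = 2·P(X ≤ 2) = 2·(1 + 14 + 91)/16384 = 212/16384 = 53/4096.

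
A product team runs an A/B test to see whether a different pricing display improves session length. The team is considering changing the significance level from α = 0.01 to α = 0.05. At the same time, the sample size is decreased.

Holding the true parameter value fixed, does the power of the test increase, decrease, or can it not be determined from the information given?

Cannot be determined from the information given.

The first change alone would make β decrease; the second alone would make β increase. Which effect dominates depends on the magnitudes, which are not given.
Since power = 1 − β, the effect on power is likewise indeterminate.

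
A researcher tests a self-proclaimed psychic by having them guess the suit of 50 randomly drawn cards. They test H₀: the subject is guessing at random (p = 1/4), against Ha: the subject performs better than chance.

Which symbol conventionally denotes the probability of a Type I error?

P(Type I error) = P(reject H₀ | H₀ true) = α, the significance level.

α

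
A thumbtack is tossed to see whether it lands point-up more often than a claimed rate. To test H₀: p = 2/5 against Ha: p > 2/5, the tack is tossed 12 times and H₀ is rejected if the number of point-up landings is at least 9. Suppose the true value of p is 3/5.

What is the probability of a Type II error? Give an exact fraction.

β = P(fail to reject H₀ | Ha true) = P(S ≤ 8 | p = 3/5), S ~ Binomial(12, 3/5).
Adding the binomial probabilities P(S=0)+…+P(S=8) at p = 3/5 gives 37825328/48828125.

37825328/48828125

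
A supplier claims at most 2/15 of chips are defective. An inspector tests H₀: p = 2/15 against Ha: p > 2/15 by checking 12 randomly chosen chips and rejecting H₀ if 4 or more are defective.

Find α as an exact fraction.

The significance level is the probability, assuming p = 2/15, of seeing 4 or more defectives in 12 draws.
α = 1 − P(S ≤ 3) = 1 − 8091233021599/8649755859375 = 558522837776/8649755859375.

558522837776/8649755859375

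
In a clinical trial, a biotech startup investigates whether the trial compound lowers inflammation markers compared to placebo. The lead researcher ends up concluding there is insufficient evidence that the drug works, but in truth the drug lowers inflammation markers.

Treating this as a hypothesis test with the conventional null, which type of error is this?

Type II error

The null hypothesis here is that the drug has no effect on inflammation markers.
'Concluding there is insufficient evidence that the drug works' corresponds to failing to reject H₀.
H₀ was not rejected but H₀ is false — a Type II error (false negative).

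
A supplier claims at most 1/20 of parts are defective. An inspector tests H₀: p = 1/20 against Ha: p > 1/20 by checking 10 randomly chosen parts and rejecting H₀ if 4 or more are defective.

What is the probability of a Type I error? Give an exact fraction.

2632954721/2560000000000

Under H₀, S ~ Binomial(10, 1/20); the Type I error rate is P(S ≥ 4).
Computing the lower-tail complement: 1 − 2557367045279/2560000000000 = 2632954721/2560000000000.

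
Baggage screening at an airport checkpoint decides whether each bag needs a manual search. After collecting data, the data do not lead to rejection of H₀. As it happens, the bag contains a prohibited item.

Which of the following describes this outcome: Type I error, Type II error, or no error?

The conventional null hypothesis here is that the bag contains no prohibited items.
H₀ was not rejected, but H₀ is actually false.
Failing to reject a false null hypothesis is a Type II error (false negative).

Type II error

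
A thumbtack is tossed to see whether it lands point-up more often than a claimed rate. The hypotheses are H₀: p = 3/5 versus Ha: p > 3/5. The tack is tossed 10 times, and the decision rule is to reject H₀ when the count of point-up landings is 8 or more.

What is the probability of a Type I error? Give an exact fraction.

1633689/9765625

Under H₀, S ~ Binomial(10, 3/5), and α = P(S ≥ 8).
Adding the binomial terms for j = 8 through 10 with p = 3/5 yields 1633689/9765625.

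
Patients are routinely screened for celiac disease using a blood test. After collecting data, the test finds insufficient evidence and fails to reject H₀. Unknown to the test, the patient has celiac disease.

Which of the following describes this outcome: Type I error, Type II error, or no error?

The conventional null hypothesis here is that the patient does not have celiac disease.
H₀ was not rejected, but H₀ is actually false.
Failing to reject a false null hypothesis is a Type II error (false negative).

Type II error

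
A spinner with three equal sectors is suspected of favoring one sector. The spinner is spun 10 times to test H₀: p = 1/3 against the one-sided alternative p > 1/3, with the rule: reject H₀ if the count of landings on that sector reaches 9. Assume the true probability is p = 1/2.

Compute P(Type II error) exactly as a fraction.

Under the alternative p = 1/2, S ~ Binomial(10, 1/2); β is the probability the test does not reject, P(S < 9).
Equivalently, β = 1 − P(S ≥ 9) = 1013/1024.

1013/1024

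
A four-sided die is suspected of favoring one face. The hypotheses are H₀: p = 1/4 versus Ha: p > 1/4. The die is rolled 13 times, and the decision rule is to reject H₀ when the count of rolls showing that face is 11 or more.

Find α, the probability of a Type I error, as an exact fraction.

371/33554432

α = P(reject H₀ | H₀ true) = P(Y ≥ 11 | p = 1/4), with Y ~ Binomial(13, 1/4).
Adding the binomial terms for j = 11 through 13 with p = 1/4 yields 371/33554432.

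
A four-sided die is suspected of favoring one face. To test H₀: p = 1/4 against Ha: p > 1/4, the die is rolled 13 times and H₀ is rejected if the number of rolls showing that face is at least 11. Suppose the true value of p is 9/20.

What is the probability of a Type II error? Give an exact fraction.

A Type II error is failing to reject when Ha holds: with p = 9/20, β = P(K ≤ 10).
Summing C(13,j)·(9/20)^j·(11/20)^{13-j} for j = 0..10 gives 40790448134932573/40960000000000000.

40790448134932573/40960000000000000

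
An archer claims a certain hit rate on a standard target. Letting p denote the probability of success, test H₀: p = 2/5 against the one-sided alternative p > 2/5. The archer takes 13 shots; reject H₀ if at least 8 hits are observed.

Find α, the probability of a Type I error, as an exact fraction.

119227136/1220703125

The Type I error probability is α = P(S ≥ 8) computed under H₀, where S ~ Binomial(13, 2/5).
P(S ≥ 8) = Σ_{j=8}^{13} C(13,j)·(2/5)^j·(3/5)^{13-j} = 119227136/1220703125.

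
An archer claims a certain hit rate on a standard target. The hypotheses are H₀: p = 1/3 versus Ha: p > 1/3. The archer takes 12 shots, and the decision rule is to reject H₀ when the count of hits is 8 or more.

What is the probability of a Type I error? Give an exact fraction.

The Type I error probability is α = P(X ≥ 8) computed under H₀, where X ~ Binomial(12, 1/3).
P(X ≥ 8) = Σ_{j=8}^{12} C(12,j)·(1/3)^j·(2/3)^{12-j} = 3323/177147.

3323/177147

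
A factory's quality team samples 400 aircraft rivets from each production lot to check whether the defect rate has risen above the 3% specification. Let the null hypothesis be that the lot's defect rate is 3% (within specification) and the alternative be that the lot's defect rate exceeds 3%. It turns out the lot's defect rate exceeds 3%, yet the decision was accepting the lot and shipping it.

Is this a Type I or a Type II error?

'Accepting the lot and shipping it' corresponds to failing to reject H₀.
H₀ was not rejected but H₀ is false — a Type II error (false negative).

Type II error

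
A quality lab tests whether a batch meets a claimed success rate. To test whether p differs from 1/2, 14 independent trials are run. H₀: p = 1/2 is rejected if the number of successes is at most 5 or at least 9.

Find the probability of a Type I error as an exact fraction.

3473/8192

α = P(X ≤ 5 or X ≥ 9 | p = 1/2), X ~ Binomial(14, 1/2).
Each tail has probability (1 + 14 + 91 + 364 + 1001 + 2002)/16384; doubling gives α = 6946/16384 = 3473/8192.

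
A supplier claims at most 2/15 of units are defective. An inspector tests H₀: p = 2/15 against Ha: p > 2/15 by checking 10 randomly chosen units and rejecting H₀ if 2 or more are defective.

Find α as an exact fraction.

75567303772/192216796875

Under H₀, Y ~ Binomial(10, 2/15); the Type I error rate is P(Y ≥ 2).
Computing the lower-tail complement: 1 − 116649493103/192216796875 = 75567303772/192216796875.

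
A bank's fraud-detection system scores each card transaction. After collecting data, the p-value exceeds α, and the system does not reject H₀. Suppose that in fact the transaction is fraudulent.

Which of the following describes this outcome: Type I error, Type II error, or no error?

Type II error

The conventional null hypothesis here is that the transaction is legitimate.
H₀ was not rejected, but H₀ is actually false.
Failing to reject a false null hypothesis is a Type II error (false negative).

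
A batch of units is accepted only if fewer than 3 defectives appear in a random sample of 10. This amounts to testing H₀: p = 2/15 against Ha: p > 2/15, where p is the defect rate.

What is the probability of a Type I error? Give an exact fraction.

26623460512/192216796875

Under H₀, X ~ Binomial(10, 2/15); the Type I error rate is P(X ≥ 3).
α = 1 − P(X ≤ 2) = 1 − 165593336363/192216796875 = 26623460512/192216796875.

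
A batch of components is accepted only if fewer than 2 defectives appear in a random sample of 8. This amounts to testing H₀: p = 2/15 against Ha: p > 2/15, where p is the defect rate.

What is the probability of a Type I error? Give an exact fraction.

Under H₀, X ~ Binomial(8, 2/15); the Type I error rate is P(X ≥ 2).
Computing the lower-tail complement: 1 − 1819706993/2562890625 = 743183632/2562890625.

743183632/2562890625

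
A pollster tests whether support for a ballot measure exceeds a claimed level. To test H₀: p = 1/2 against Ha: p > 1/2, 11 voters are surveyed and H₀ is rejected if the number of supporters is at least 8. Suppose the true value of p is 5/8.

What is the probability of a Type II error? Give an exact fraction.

688976199/1073741824

Under the alternative p = 5/8, K ~ Binomial(11, 5/8); β is the probability the test does not reject, P(K < 8).
Equivalently, β = 1 − P(K ≥ 8) = 688976199/1073741824.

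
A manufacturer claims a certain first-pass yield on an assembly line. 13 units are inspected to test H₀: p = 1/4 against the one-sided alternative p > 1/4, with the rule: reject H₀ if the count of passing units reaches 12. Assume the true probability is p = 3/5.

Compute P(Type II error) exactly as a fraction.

1205291336/1220703125

Under the alternative p = 3/5, K ~ Binomial(13, 3/5); β is the probability the test does not reject, P(K < 12).
Summing C(13,j)·(3/5)^j·(2/5)^{13-j} for j = 0..11 gives 1205291336/1220703125.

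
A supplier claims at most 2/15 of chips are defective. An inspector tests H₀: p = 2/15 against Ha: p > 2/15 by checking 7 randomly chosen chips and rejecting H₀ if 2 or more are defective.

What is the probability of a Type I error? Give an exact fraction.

α = P(reject H₀ | H₀ true) = P(S ≥ 2 | p = 2/15), S ~ Binomial(7, 2/15).
Computing the lower-tail complement: 1 − 4826809/6328125 = 1501316/6328125.

1501316/6328125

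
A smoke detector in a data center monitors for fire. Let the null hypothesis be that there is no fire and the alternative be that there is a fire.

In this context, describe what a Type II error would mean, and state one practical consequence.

A Type II error would mean concluding that there is no fire (or at least failing to establish that there is a fire) when in fact there is a fire. Consequence: a real fire goes undetected.

A Type II error is failing to reject H₀ when H₀ is false.
Here that means remaining silent when actually there is a fire.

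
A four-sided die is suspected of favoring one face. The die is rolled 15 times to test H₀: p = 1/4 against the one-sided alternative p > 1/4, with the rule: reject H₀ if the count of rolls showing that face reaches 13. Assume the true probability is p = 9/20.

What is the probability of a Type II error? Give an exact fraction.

β = P(fail to reject H₀ | Ha true) = P(Y ≤ 12 | p = 9/20), Y ~ Binomial(15, 9/20).
Summing C(15,j)·(9/20)^j·(11/20)^{15-j} for j = 0..12 gives 32731725032763916841/32768000000000000000.

32731725032763916841/32768000000000000000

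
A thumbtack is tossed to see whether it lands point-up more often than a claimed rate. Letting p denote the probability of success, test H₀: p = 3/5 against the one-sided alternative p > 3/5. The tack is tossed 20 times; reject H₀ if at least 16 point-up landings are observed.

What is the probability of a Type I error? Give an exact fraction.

The Type I error probability is α = P(X ≥ 16) computed under H₀, where X ~ Binomial(20, 3/5).
P(X ≥ 16) = Σ_{j=16}^{20} C(20,j)·(3/5)^j·(2/5)^{20-j} = 4859156913201/95367431640625.

4859156913201/95367431640625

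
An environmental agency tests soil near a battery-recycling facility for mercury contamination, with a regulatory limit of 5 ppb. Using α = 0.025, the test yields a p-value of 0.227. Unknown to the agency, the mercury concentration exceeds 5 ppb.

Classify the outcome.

Type II error

The conventional null hypothesis is that the mercury concentration is at or below 5 ppb (safe).
Since p = 0.227 ≥ α = 0.025, H₀ is not rejected.
H₀ is false (actually the mercury concentration exceeds 5 ppb).
Failing to reject a false H₀ is a Type II error.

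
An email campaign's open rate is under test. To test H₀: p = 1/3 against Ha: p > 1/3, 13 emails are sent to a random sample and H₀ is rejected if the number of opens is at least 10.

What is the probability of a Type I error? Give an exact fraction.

2627/1594323

Under H₀, S ~ Binomial(13, 1/3), and α = P(S ≥ 10).
P(S ≥ 10) = Σ_{j=10}^{13} C(13,j)·(1/3)^j·(2/3)^{13-j} = 2627/1594323.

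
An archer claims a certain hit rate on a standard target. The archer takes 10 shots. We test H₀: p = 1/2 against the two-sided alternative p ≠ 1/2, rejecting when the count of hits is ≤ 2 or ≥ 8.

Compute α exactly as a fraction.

Under H₀, S ~ Binomial(10, 1/2); α is the probability of landing in either tail, P(S ≤ 2) + P(S ≥ 8).
By symmetry, α = 2·P(S ≤ 2) = 2·(1 + 10 + 45)/1024 = 112/1024 = 7/64.

7/64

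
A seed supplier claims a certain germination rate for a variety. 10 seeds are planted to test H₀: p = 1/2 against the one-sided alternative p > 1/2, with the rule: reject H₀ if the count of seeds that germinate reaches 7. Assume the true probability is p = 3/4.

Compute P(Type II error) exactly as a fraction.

58753/262144

β = P(fail to reject H₀ | Ha true) = P(K ≤ 6 | p = 3/4), K ~ Binomial(10, 3/4).
Adding the binomial probabilities P(K=0)+…+P(K=6) at p = 3/4 gives 58753/262144.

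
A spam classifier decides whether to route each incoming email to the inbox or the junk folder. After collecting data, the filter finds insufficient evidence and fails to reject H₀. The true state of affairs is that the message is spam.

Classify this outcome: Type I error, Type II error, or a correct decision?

The conventional null hypothesis here is that the message is legitimate (not spam).
H₀ was not rejected, but H₀ is actually false.
Failing to reject a false null hypothesis is a Type II error (false negative).

Type II error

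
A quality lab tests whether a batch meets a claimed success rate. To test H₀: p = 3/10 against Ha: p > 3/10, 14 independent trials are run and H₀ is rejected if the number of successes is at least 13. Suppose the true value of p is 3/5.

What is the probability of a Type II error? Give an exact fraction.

6054091612/6103515625

Under the alternative p = 3/5, K ~ Binomial(14, 3/5); β is the probability the test does not reject, P(K < 13).
Adding the binomial probabilities P(K=0)+…+P(K=12) at p = 3/5 gives 6054091612/6103515625.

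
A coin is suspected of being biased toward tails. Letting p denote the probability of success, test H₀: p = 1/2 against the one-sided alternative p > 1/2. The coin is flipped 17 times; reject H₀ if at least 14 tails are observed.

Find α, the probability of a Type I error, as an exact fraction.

α = P(reject H₀ | H₀ true) = P(K ≥ 14 | p = 1/2), with K ~ Binomial(17, 1/2).
Summing the upper tail: (680 + 136 + 17 + 1) / 2^17 = 834/131072 = 417/65536.

417/65536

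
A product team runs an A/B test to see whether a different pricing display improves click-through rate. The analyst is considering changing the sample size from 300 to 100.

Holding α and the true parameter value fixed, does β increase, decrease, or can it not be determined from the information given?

It increases.

A smaller sample increases the standard error, so the sampling distributions under H₀ and Ha overlap more.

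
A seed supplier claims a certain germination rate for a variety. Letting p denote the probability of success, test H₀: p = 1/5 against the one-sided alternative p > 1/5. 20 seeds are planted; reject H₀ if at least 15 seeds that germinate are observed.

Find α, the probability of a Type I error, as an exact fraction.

17192497/95367431640625

Under H₀, S ~ Binomial(20, 1/5), and α = P(S ≥ 15).
P(S ≥ 15) = Σ_{j=15}^{20} C(20,j)·(1/5)^j·(4/5)^{20-j} = 17192497/95367431640625.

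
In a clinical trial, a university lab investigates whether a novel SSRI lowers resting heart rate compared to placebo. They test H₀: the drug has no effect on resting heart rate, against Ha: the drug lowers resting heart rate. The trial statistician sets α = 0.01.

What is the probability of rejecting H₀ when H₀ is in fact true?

The significance level α is, by definition, the probability of a Type I error — P(reject H₀ | H₀ true).

0.01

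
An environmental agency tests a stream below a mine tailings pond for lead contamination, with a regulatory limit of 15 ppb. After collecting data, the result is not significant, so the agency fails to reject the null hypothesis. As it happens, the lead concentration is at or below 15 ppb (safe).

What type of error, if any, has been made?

The conventional null hypothesis here is that the lead concentration is at or below 15 ppb (safe).
The test retained a true H₀ — the decision matches the true state.

Neither — the decision is correct.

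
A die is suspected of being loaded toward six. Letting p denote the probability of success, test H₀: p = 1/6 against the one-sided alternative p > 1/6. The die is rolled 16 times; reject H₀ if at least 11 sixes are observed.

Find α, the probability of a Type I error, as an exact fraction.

4953527/940369969152

Under H₀, K ~ Binomial(16, 1/6), and α = P(K ≥ 11).
Adding the binomial terms for j = 11 through 16 with p = 1/6 yields 4953527/940369969152.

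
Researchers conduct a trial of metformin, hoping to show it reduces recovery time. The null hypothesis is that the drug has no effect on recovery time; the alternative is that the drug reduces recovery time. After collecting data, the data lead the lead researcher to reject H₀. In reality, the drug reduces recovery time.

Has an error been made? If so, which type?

No error (correct decision).

The test rejected a false H₀ — the decision matches the true state.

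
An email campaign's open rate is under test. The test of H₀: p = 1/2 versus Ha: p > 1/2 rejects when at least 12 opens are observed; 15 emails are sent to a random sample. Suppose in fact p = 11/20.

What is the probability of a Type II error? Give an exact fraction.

7844484964274060391/8192000000000000000

A Type II error is failing to reject when Ha holds: with p = 11/20, β = P(S ≤ 11).
Summing C(15,j)·(11/20)^j·(9/20)^{15-j} for j = 0..11 gives 7844484964274060391/8192000000000000000.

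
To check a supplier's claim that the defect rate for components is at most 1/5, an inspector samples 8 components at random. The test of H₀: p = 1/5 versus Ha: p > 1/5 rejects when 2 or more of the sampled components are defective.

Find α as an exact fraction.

α = P(reject H₀ | H₀ true) = P(S ≥ 2 | p = 1/5), S ~ Binomial(8, 1/5).
Via the complement, α = 1 − Σ_{j=0}^{1} C(8,j)(1/5)^j(4/5)^{8-j} = 194017/390625.

194017/390625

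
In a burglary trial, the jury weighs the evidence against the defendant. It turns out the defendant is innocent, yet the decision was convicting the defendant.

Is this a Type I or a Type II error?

Type I error

The null hypothesis here is that the defendant is innocent.
'Convicting the defendant' corresponds to rejecting H₀.
H₀ was rejected but H₀ is true — a Type I error (false positive).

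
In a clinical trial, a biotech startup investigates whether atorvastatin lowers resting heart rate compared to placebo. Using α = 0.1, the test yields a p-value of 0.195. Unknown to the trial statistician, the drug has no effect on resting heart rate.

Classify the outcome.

No error (correct decision).

The conventional null hypothesis is that the drug has no effect on resting heart rate.
Since p = 0.195 ≥ α = 0.1, H₀ is not rejected.
H₀ is true (actually the drug has no effect on resting heart rate).
The decision matches the true state — no error.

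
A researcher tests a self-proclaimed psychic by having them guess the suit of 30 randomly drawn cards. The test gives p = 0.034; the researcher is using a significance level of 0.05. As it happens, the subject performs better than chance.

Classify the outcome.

No error (correct decision).

The conventional null hypothesis is that the subject is guessing at random (p = 1/4).
Since p = 0.034 < α = 0.05, H₀ is rejected.
H₀ is false (actually the subject performs better than chance).
The decision matches the true state — no error.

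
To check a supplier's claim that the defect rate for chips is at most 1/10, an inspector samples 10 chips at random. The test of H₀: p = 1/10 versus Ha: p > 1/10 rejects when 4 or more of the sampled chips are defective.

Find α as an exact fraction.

Under H₀, Y ~ Binomial(10, 1/10); the Type I error rate is P(Y ≥ 4).
Computing the lower-tail complement: 1 − 617003001/625000000 = 7996999/625000000.

7996999/625000000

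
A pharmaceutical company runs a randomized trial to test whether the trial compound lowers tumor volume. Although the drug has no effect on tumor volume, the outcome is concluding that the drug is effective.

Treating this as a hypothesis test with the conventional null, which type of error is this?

Type I error

The null hypothesis here is that the drug has no effect on tumor volume.
'Concluding that the drug is effective' corresponds to rejecting H₀.
H₀ was rejected but H₀ is true — a Type I error (false positive).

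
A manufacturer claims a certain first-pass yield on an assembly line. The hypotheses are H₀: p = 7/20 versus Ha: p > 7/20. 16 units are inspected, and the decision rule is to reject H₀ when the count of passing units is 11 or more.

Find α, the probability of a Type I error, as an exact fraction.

The Type I error probability is α = P(K ≥ 11) computed under H₀, where K ~ Binomial(16, 7/20).
Adding the binomial terms for j = 11 through 16 with p = 7/20 yields 4060307786148717957/655360000000000000000.

4060307786148717957/655360000000000000000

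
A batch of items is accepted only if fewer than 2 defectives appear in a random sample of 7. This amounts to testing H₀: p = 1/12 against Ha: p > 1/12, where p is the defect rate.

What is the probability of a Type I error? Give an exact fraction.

The significance level is the probability, assuming p = 1/12, of seeing 2 or more defectives in 7 draws.
Via the complement, α = 1 − Σ_{j=0}^{1} C(7,j)(1/12)^j(11/12)^{7-j} = 219095/1990656.

219095/1990656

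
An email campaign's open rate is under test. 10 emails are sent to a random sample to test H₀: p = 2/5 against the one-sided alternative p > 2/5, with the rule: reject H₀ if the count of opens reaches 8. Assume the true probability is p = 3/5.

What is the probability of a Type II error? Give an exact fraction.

8131936/9765625

A Type II error is failing to reject when Ha holds: with p = 3/5, β = P(K ≤ 7).
Equivalently, β = 1 − P(K ≥ 8) = 8131936/9765625.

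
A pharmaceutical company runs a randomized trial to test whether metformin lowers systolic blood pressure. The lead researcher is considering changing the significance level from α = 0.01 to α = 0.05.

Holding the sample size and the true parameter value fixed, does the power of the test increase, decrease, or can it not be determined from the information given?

It increases.

Relaxing α lowers the evidence threshold; under Ha, outcomes that previously fell short now trigger rejection.
Since power = 1 − β and β decreases, power increases.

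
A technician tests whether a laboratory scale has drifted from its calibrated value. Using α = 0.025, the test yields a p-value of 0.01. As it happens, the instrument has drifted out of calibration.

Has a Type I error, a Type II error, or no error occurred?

The conventional null hypothesis is that the instrument is correctly calibrated.
Since p = 0.01 < α = 0.025, H₀ is rejected.
H₀ is false (actually the instrument has drifted out of calibration).
The decision matches the true state — no error.

Neither — the decision is correct.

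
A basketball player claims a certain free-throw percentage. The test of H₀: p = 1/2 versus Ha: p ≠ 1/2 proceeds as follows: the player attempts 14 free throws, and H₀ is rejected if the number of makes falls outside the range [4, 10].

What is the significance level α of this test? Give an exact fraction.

235/4096

The significance level is the null-hypothesis probability of the rejection region {≤3} ∪ {≥11}.
Each tail has probability (1 + 14 + 91 + 364)/16384; doubling gives α = 940/16384 = 235/4096.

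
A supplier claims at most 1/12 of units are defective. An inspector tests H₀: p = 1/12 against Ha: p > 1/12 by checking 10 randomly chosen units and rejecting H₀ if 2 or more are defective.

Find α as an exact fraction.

The significance level is the probability, assuming p = 1/12, of seeing 2 or more defectives in 10 draws.
Via the complement, α = 1 − Σ_{j=0}^{1} C(10,j)(1/12)^j(11/12)^{10-j} = 4133487571/20639121408.

4133487571/20639121408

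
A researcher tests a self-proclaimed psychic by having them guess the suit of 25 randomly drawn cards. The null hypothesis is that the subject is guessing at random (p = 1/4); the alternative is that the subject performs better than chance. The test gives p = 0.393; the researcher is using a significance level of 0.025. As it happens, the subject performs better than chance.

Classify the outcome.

Since p = 0.393 ≥ α = 0.025, H₀ is not rejected.
H₀ is false (actually the subject performs better than chance).
Failing to reject a false H₀ is a Type II error.

Type II error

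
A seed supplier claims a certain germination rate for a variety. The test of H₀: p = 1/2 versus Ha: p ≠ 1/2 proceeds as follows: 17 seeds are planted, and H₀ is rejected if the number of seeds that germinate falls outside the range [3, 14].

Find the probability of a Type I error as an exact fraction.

77/32768

α = P(K ≤ 2 or K ≥ 15 | p = 1/2), K ~ Binomial(17, 1/2).
The two tails are symmetric, so α = 2·(1 + 17 + 136)/2^17 = 308/131072 = 77/32768.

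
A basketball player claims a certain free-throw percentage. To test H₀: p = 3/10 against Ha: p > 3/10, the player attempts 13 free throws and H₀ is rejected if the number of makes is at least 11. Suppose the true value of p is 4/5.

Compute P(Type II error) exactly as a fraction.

A Type II error is failing to reject when Ha holds: with p = 4/5, β = P(S ≤ 10).
Equivalently, β = 1 − P(S ≥ 11) = 608334741/1220703125.

608334741/1220703125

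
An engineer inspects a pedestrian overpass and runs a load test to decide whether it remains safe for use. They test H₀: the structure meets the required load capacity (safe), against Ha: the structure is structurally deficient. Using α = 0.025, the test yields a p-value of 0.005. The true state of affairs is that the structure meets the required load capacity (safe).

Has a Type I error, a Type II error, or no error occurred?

Type I error

Since p = 0.005 < α = 0.025, H₀ is rejected.
H₀ is true (actually the structure meets the required load capacity (safe)).
Rejecting a true H₀ is a Type I error.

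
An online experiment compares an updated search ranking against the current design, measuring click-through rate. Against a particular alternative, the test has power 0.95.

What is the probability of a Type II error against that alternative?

0.05

Power = 1 − β, so β = 1 − 0.95 = 0.05.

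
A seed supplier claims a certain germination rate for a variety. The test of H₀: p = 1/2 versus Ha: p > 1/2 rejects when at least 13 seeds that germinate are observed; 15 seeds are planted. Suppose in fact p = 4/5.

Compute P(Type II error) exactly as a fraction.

β = P(fail to reject H₀ | Ha true) = P(X ≤ 12 | p = 4/5), X ~ Binomial(15, 4/5).
Summing C(15,j)·(4/5)^j·(1/5)^{15-j} for j = 0..12 gives 18370873741/30517578125.

18370873741/30517578125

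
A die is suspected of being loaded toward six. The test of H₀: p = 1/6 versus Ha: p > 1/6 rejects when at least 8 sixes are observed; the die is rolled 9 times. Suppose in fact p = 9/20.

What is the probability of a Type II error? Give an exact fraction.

β = P(fail to reject H₀ | Ha true) = P(Y ≤ 7 | p = 9/20), Y ~ Binomial(9, 9/20).
Equivalently, β = 1 − P(Y ≥ 8) = 126837738533/128000000000.

126837738533/128000000000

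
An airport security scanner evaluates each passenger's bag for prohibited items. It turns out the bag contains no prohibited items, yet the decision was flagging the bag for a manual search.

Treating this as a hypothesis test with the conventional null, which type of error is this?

The null hypothesis here is that the bag contains no prohibited items.
'Flagging the bag for a manual search' corresponds to rejecting H₀.
H₀ was rejected but H₀ is true — a Type I error (false positive).

Type I error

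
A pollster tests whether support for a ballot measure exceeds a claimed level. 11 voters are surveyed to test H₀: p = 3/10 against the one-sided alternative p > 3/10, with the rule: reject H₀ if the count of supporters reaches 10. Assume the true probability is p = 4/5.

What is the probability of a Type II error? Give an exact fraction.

6619897/9765625

Under the alternative p = 4/5, Y ~ Binomial(11, 4/5); β is the probability the test does not reject, P(Y < 10).
Summing C(11,j)·(4/5)^j·(1/5)^{11-j} for j = 0..9 gives 6619897/9765625.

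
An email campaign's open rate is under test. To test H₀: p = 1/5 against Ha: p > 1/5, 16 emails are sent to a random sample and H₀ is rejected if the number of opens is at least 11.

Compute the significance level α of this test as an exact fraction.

Under H₀, X ~ Binomial(16, 1/5), and α = P(X ≥ 11).
Adding the binomial terms for j = 11 through 16 with p = 1/5 yields 4976577/152587890625.

4976577/152587890625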